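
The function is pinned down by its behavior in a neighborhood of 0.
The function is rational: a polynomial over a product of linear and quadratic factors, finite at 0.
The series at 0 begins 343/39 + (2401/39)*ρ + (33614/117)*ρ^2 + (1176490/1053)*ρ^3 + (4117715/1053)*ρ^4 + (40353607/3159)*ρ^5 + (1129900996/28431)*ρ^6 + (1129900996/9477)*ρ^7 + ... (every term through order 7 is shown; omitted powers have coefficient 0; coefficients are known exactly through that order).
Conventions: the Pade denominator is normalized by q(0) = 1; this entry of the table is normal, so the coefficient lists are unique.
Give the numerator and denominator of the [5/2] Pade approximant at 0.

The Pade approximant has numerator coefficients [343/39, 1715/117, 24010/1053, 33614/1053, 117649/3159, 823543/28431]; denominator coefficients [1, -16/3, 196/27].

Taylor coefficients needed (read off): a_0 = 343/39, a_1 = 2401/39, a_2 = 33614/117, a_3 = 1176490/1053, a_4 = 4117715/1053, a_5 = 40353607/3159, a_6 = 1129900996/28431, a_7 = 1129900996/9477.
Write the denominator as Q(ρ) = 1 + q1*ρ + q2*ρ^2. Requiring Q*f - P = O(ρ^8) with deg P <= 5 kills the coefficients of ρ^6..ρ^7 in Q*f:
  ρ^6: a_6 + q1*a_5 + q2*a_4 = 0, i.e. 1129900996/28431 + (40353607/3159)*q1 + (4117715/1053)*q2 = 0.
  ρ^7: a_7 + q1*a_6 + q2*a_5 = 0, i.e. 1129900996/9477 + (1129900996/28431)*q1 + (40353607/3159)*q2 = 0.
Solving this linear system: q1 = -16/3, q2 = 196/27.
The numerator is Q*f truncated at degree 5: P0 = a_0 = 343/39; P1 = a_1 + q1*a_0 = 1715/117; P2 = a_2 + q1*a_1 + q2*a_0 = 24010/1053; P3 = a_3 + q1*a_2 + q2*a_1 = 33614/1053; P4 = a_4 + q1*a_3 + q2*a_2 = 117649/3159; P5 = a_5 + q1*a_4 + q2*a_3 = 823543/28431.


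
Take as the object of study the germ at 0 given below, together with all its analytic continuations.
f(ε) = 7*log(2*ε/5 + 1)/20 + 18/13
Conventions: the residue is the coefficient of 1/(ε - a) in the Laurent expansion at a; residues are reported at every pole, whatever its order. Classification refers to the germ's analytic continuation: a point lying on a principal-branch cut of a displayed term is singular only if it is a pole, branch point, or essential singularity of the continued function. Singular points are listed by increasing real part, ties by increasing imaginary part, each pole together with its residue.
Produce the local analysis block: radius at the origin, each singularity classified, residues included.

Radius of convergence at 0: 5/2.
At -5/2: a logarithmic branch point.

Branch term (7/20)*log(1 - ε/(-5/2)): its argument vanishes at ε = -5/2, a logarithmic branch point, modulus 5/2.
The radius of convergence is the smallest modulus among the singular points: 5/2.


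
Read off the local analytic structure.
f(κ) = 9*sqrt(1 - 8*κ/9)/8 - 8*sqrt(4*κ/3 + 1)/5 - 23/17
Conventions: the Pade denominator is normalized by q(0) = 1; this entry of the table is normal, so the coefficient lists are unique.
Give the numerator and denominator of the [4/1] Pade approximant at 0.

The Pade approximant has numerator coefficients [-1243/680, -442447/118575, -33707/20925, 64/20925, -31844/188325]; denominator coefficients [1, 1652/1395].

Taylor coefficients needed (expand at 0): a_0 = -1243/680, a_1 = -47/30, a_2 = 11/45, a_3 = -116/405, a_4 = 124/729, a_5 = -6608/32805.
Write the denominator as Q(κ) = 1 + q1*κ. Requiring Q*f - P = O(κ^6) with deg P <= 4 kills the coefficients of κ^5..κ^5 in Q*f:
  κ^5: a_5 + q1*a_4 = 0, i.e. -6608/32805 + (124/729)*q1 = 0.
Solving this linear system: q1 = 1652/1395.
The numerator is Q*f truncated at degree 4: P0 = a_0 = -1243/680; P1 = a_1 + q1*a_0 = -442447/118575; P2 = a_2 + q1*a_1 = -33707/20925; P3 = a_3 + q1*a_2 = 64/20925; P4 = a_4 + q1*a_3 = -31844/188325.


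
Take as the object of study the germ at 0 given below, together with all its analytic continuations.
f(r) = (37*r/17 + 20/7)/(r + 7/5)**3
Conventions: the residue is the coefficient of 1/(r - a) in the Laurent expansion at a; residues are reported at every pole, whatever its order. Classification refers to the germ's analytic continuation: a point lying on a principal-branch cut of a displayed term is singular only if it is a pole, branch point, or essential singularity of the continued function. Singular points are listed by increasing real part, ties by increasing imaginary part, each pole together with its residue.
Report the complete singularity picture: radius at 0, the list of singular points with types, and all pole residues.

Denominator factor (r + 7/5)^3: pole of order 3 at -7/5, modulus 7/5.
The radius of convergence is the smallest modulus among the singular points: 7/5.
At the order-3 pole -7/5 set g(r) = (r - (-7/5))^3*f(r) = 37*r/17 + 20/7.
Order-3 pole: residue = g''(a)/2; g''(-7/5) = 0, so the residue is 0.

Radius of convergence at 0: 7/5.
At -7/5: a pole of order 3; residue 0.


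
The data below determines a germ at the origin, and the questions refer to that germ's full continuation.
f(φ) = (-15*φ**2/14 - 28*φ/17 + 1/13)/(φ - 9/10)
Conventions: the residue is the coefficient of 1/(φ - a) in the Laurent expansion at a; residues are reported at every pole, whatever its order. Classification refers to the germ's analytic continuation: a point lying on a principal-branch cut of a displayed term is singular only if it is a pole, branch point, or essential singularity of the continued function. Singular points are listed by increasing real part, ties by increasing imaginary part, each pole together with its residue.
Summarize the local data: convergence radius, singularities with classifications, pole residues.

Radius of convergence at 0: 9/10.
At 9/10: a pole of order 1; residue -140671/61880.

Denominator factor (φ - 9/10): pole of order 1 at 9/10, modulus 9/10.
The radius of convergence is the smallest modulus among the singular points: 9/10.
At the order-1 pole 9/10 set g(φ) = (φ - (9/10))*f(φ) = -15*φ**2/14 - 28*φ/17 + 1/13.
Simple pole: residue = g(a) at a = 9/10, which is -140671/61880.


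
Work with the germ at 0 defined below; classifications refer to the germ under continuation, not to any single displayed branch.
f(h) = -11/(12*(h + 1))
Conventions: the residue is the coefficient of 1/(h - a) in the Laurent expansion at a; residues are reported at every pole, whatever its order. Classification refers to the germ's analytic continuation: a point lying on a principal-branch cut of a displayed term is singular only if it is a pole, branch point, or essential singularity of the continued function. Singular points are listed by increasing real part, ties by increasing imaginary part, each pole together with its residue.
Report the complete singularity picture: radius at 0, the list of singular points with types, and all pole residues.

Radius of convergence at 0: 1.
At -1: a pole of order 1; residue -11/12.

Denominator factor (h + 1): pole of order 1 at -1, modulus 1.
The radius of convergence is the smallest modulus among the singular points: 1.
At the order-1 pole -1 set g(h) = (h - (-1))*f(h) = -11/12.
Simple pole: residue = g(a) at a = -1, which is -11/12.


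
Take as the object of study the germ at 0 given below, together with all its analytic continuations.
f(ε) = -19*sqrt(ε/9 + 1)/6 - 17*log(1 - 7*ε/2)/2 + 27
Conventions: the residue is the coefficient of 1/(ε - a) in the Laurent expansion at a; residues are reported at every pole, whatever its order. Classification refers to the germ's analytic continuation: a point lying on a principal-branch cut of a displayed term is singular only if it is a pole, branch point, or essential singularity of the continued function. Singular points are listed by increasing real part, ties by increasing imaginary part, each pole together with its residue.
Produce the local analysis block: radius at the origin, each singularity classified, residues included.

Radius of convergence at 0: 2/7.
At -9: an algebraic (square-root) branch point.
At 2/7: a logarithmic branch point.

Branch term (-19/6)*sqrt(1 - ε/(-9)): its argument vanishes at ε = -9, a square-root branch point, modulus 9.
Branch term (-17/2)*log(1 - ε/(2/7)): its argument vanishes at ε = 2/7, a logarithmic branch point, modulus 2/7.
The radius of convergence is the smallest modulus among the singular points: 2/7.
List the singular points by increasing real part (a conjugate pair: the negative imaginary part first).


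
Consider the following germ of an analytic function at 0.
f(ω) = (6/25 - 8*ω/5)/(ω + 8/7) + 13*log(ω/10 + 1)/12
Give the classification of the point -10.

The point is a logarithmic branch point.

The term (13/12)*log(1 - ω/(-10)) has argument 1 - -10/(-10) = 0 at -10: a logarithmic (infinitely-sheeted) branch point; the remaining terms are analytic or single-valued there.


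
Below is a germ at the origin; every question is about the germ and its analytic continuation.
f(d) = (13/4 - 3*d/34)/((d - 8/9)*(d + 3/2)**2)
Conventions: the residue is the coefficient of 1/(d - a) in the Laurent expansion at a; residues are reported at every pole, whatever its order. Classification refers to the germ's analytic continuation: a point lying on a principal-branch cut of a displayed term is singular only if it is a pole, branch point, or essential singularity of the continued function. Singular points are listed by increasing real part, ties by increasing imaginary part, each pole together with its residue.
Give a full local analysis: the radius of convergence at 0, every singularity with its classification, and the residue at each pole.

Radius of convergence at 0: 8/9.
At -3/2: a pole of order 2; residue -17469/31433.
At 8/9: a pole of order 1; residue 17469/31433.

Denominator factor (d - 8/9): pole of order 1 at 8/9, modulus 8/9.
Denominator factor (d + 3/2)^2: pole of order 2 at -3/2, modulus 3/2.
The radius of convergence is the smallest modulus among the singular points: 8/9.
At the order-2 pole -3/2 set g(d) = (d - (-3/2))^2*f(d) = (13/4 - 3*d/34)/(d - 8/9).
Order-2 pole: residue = g'(a); g'(-3/2) = -17469/31433, so the residue is -17469/31433.
At the order-1 pole 8/9 set g(d) = (d - (8/9))*f(d) = (13/4 - 3*d/34)/(d + 3/2)**2.
Simple pole: residue = g(a) at a = 8/9, which is 17469/31433.
List the singular points by increasing real part (a conjugate pair: the negative imaginary part first).


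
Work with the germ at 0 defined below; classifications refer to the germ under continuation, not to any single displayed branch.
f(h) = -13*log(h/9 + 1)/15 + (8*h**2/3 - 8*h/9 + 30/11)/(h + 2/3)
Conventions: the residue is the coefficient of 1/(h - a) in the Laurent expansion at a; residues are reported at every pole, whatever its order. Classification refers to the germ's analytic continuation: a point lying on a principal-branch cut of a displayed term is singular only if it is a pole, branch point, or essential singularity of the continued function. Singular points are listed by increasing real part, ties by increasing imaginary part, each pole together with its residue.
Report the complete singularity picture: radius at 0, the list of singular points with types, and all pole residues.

Radius of convergence at 0: 2/3.
At -9: a logarithmic branch point.
At -2/3: a pole of order 1; residue 446/99.

Denominator factor (h + 2/3): pole of order 1 at -2/3, modulus 2/3.
Branch term (-13/15)*log(1 - h/(-9)): its argument vanishes at h = -9, a logarithmic branch point, modulus 9.
The radius of convergence is the smallest modulus among the singular points: 2/3.
The branch term is analytic at -2/3 and contributes nothing to the residue; only the rational part matters.
At the order-1 pole -2/3 set g(h) = (h - (-2/3))*(rational part) = 8*h**2/3 - 8*h/9 + 30/11.
Simple pole: residue = g(a) at a = -2/3, which is 446/99.
List the singular points by increasing real part (a conjugate pair: the negative imaginary part first).


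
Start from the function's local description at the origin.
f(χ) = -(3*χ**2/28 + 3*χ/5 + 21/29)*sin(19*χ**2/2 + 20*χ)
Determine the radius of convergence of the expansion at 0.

The radius of convergence is infinite.

The factor -sin(19*χ**2/2 + 20*χ) is entire and contributes no finite singular point.
The polynomial part has no poles.
No finite singular points: the Taylor series at 0 converges everywhere.


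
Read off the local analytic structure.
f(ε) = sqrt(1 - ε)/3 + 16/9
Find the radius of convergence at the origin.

The radius of convergence is 1.

Branch term (1/3)*sqrt(1 - ε/(1)): its argument vanishes at ε = 1, a square-root branch point, modulus 1.
The radius of convergence is the smallest modulus among the singular points: 1.


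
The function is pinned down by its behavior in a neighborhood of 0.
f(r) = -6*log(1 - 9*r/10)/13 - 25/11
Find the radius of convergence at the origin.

Branch term (-6/13)*log(1 - r/(10/9)): its argument vanishes at r = 10/9, a logarithmic branch point, modulus 10/9.
The radius of convergence is the smallest modulus among the singular points: 10/9.

The radius of convergence is 10/9.


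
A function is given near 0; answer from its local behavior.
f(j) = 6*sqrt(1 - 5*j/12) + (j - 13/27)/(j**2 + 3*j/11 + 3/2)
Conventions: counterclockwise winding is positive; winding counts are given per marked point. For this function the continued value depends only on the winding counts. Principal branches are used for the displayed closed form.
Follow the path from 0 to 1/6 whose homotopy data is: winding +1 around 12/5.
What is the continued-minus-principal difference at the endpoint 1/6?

Continued minus principal equals -sqrt(134).

The rational part is single-valued and drops out of the difference; each branch term changes only by its own monodromy.
(6)*sqrt(1 - j/(12/5)): winding +1 is odd, the square root flips sign, contributing -2*(6)*sqrt(1 - (1/6)/(12/5)) = -2*(6)*sqrt(67/72) = -sqrt(134).
Summing the contributions at j = 1/6 gives -sqrt(134).


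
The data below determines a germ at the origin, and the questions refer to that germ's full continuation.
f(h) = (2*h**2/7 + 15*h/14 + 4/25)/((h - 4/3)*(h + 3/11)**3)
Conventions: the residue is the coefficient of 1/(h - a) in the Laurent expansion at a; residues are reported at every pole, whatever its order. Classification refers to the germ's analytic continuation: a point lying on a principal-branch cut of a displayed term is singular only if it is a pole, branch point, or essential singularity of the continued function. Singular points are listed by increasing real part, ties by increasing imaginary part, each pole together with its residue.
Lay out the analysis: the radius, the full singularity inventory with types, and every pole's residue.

Radius of convergence at 0: 3/11.
At -3/11: a pole of order 3; residue -13184886/26053475.
At 4/3: a pole of order 1; residue 13184886/26053475.

Denominator factor (h - 4/3): pole of order 1 at 4/3, modulus 4/3.
Denominator factor (h + 3/11)^3: pole of order 3 at -3/11, modulus 3/11.
The radius of convergence is the smallest modulus among the singular points: 3/11.
At the order-3 pole -3/11 set g(h) = (h - (-3/11))^3*f(h) = (2*h**2/7 + 15*h/14 + 4/25)/(h - 4/3).
Order-3 pole: residue = g''(a)/2; g''(-3/11) = -26369772/26053475, so the residue is -13184886/26053475.
At the order-1 pole 4/3 set g(h) = (h - (4/3))*f(h) = (2*h**2/7 + 15*h/14 + 4/25)/(h + 3/11)**3.
Simple pole: residue = g(a) at a = 4/3, which is 13184886/26053475.
List the singular points by increasing real part (a conjugate pair: the negative imaginary part first).


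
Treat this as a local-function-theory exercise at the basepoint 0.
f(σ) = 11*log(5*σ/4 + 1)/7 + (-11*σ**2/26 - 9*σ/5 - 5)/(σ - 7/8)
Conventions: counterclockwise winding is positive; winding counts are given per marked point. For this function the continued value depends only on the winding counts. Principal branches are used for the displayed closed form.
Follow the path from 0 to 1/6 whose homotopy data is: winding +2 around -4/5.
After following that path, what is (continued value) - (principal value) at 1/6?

Continued minus principal equals (44/7)*pi*i.

The rational part is single-valued and drops out of the difference; each branch term changes only by its own monodromy.
(11/7)*log(1 - σ/(-4/5)): each positive loop around -4/5 adds 2*pi*i to the log, so winding +2 contributes (11/7)*(2)*2*pi*i = (44/7)*pi*i.
Summing the contributions at σ = 1/6 gives (44/7)*pi*i.


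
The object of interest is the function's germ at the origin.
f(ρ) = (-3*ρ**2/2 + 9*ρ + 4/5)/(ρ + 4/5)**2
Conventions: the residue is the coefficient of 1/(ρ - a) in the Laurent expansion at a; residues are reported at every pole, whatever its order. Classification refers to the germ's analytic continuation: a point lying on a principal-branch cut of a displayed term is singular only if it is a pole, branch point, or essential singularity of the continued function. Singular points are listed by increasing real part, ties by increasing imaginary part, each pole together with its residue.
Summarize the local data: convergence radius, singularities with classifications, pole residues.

Radius of convergence at 0: 4/5.
At -4/5: a pole of order 2; residue 57/5.

Denominator factor (ρ + 4/5)^2: pole of order 2 at -4/5, modulus 4/5.
The radius of convergence is the smallest modulus among the singular points: 4/5.
At the order-2 pole -4/5 set g(ρ) = (ρ - (-4/5))^2*f(ρ) = -3*ρ**2/2 + 9*ρ + 4/5.
Order-2 pole: residue = g'(a); g'(-4/5) = 57/5, so the residue is 57/5.


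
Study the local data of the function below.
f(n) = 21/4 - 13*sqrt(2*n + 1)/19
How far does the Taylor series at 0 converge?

Branch term (-13/19)*sqrt(1 - n/(-1/2)): its argument vanishes at n = -1/2, a square-root branch point, modulus 1/2.
The radius of convergence is the smallest modulus among the singular points: 1/2.

The radius of convergence is 1/2.


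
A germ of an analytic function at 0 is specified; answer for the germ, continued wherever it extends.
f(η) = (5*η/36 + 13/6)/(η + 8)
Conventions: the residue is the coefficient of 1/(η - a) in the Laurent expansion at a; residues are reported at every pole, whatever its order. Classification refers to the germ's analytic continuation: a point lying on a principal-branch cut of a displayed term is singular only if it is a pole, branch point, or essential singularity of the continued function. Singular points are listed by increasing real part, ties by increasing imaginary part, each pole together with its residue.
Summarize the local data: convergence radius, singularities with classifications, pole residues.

Radius of convergence at 0: 8.
At -8: a pole of order 1; residue 19/18.

Denominator factor (η + 8): pole of order 1 at -8, modulus 8.
The radius of convergence is the smallest modulus among the singular points: 8.
At the order-1 pole -8 set g(η) = (η - (-8))*f(η) = 5*η/36 + 13/6.
Simple pole: residue = g(a) at a = -8, which is 19/18.


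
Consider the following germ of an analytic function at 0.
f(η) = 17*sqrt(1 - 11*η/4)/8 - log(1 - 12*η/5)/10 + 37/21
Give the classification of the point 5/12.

The point is a logarithmic branch point.

The term (-1/10)*log(1 - η/(5/12)) has argument 1 - 5/12/(5/12) = 0 at 5/12: a logarithmic (infinitely-sheeted) branch point; the remaining terms are analytic or single-valued there.


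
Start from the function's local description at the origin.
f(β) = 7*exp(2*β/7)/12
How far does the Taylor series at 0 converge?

The factor exp(2*β/7) is entire and contributes no finite singular point.
The polynomial part has no poles.
No finite singular points: the Taylor series at 0 converges everywhere.

The radius of convergence is infinite.


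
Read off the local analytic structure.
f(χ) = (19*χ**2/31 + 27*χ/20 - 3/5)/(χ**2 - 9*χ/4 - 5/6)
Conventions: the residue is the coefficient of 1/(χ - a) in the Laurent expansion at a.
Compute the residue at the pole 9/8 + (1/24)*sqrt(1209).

The factor χ**2 - 9*χ/4 - 5/6 splits as (χ - a)(χ - a') with a = 9/8 + (1/24)*sqrt(1209), a' = 9/8 - (1/24)*sqrt(1209). At the order-1 pole a set g(χ) = (χ - a)*f(χ) = [19*χ**2/31 + 27*χ/20 - 3/5] / (χ - a').
Simple pole: residue = g(a) at a = 9/8 + (1/24)*sqrt(1209), which is 423/310 + (853/28830)*sqrt(1209).

The residue is 423/310 + (853/28830)*sqrt(1209).


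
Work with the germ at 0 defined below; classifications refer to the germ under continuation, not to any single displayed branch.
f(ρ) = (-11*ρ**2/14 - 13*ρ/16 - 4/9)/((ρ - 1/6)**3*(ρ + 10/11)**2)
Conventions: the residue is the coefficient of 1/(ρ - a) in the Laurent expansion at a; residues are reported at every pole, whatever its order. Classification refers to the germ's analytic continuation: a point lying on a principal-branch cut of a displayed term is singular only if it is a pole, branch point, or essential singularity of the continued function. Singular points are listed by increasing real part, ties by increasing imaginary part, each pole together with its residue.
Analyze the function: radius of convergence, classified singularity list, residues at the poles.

Denominator factor (ρ - 1/6)^3: pole of order 3 at 1/6, modulus 1/6.
Denominator factor (ρ + 10/11)^2: pole of order 2 at -10/11, modulus 10/11.
The radius of convergence is the smallest modulus among the singular points: 1/6.
At the order-2 pole -10/11 set g(ρ) = (ρ - (-10/11))^2*f(ρ) = (-11*ρ**2/14 - 13*ρ/16 - 4/9)/(ρ - 1/6)**3.
Order-2 pole: residue = g'(a); g'(-10/11) = 106984449/355763534, so the residue is 106984449/355763534.
At the order-3 pole 1/6 set g(ρ) = (ρ - (1/6))^3*f(ρ) = (-11*ρ**2/14 - 13*ρ/16 - 4/9)/(ρ + 10/11)**2.
Order-3 pole: residue = g''(a)/2; g''(1/6) = -106984449/177881767, so the residue is -106984449/355763534.
List the singular points by increasing real part (a conjugate pair: the negative imaginary part first).

Radius of convergence at 0: 1/6.
At -10/11: a pole of order 2; residue 106984449/355763534.
At 1/6: a pole of order 3; residue -106984449/355763534.


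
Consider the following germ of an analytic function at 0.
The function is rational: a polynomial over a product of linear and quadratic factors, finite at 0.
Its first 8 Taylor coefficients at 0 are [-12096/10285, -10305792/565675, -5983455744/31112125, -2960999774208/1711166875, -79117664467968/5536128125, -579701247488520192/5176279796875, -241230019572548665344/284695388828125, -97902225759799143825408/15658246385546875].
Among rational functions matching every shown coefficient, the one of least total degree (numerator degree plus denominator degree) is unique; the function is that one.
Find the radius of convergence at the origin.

The radius of convergence is 3 - (1/6)*sqrt(291).

No rational of total degree below 5 reproduces all 8 coefficients; solving the [0/5] Pade equations on them gives f(j) = 7/(17*(j - 5/12)*(j**2 - 6*j + 11/12)**2), whose expansion matches every shown term.
Denominator factor (j**2 - 6*j + 11/12)^2: discriminant 97/3, real irrational roots 3 + (1/6)*sqrt(291) and 3 - (1/6)*sqrt(291); poles of order 2, moduli 3 + (1/6)*sqrt(291) and 3 - (1/6)*sqrt(291).
Denominator factor (j - 5/12): pole of order 1 at 5/12, modulus 5/12.
The radius of convergence is the smallest modulus among the singular points: 3 - (1/6)*sqrt(291).


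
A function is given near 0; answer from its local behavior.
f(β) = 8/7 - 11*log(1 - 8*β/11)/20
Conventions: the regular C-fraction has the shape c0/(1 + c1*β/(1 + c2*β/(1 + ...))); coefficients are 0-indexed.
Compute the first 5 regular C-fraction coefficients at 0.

The regular C-fraction coefficients are [8/7, -7/20, -3/220, -320/99, 284/99].

Taylor coefficients (expand at 0): a_0 = 8/7, a_1 = 2/5, a_2 = 8/55, a_3 = 128/1815, a_4 = 256/6655.
c0 = a_0 = 8/7. Peel one level at a time: if S = 1 + c*β/S' with S'(0) = 1, then c is the β-coefficient of S and S' = c*β/(S - 1).
S_1 = c0/f = 1 + (-7/20)*β + (-21/4400)*β^2 + ...; c1 = -7/20.
S_2 = c1*β/(S_1 - 1) = 1 + (-3/220)*β + (-16/363)*β^2 + ...; c2 = -3/220.
S_3 = c2*β/(S_2 - 1) = 1 + (-320/99)*β + (90880/9801)*β^2 + ...; c3 = -320/99.
S_4 = c3*β/(S_3 - 1) = 1 + (284/99)*β + ...; c4 = 284/99.


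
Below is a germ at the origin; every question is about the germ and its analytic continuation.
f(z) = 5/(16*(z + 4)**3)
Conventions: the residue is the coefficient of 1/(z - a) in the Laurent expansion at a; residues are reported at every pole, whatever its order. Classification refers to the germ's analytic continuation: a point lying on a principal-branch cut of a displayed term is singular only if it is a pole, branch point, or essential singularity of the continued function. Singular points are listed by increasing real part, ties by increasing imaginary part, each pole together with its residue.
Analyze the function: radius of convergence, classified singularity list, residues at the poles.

Radius of convergence at 0: 4.
At -4: a pole of order 3; residue 0.

Denominator factor (z + 4)^3: pole of order 3 at -4, modulus 4.
The radius of convergence is the smallest modulus among the singular points: 4.
At the order-3 pole -4 set g(z) = (z - (-4))^3*f(z) = 5/16.
Order-3 pole: residue = g''(a)/2; g''(-4) = 0, so the residue is 0.


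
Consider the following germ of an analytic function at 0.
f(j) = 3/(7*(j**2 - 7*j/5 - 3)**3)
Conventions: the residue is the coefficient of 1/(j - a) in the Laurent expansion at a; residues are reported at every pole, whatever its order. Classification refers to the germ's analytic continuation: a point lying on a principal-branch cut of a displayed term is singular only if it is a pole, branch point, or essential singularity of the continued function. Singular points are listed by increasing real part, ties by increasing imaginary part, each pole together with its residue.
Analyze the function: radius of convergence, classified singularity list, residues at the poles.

Denominator factor (j**2 - 7*j/5 - 3)^3: discriminant 349/25, real irrational roots 7/10 + (1/10)*sqrt(349) and 7/10 - (1/10)*sqrt(349); poles of order 3, moduli 7/10 + (1/10)*sqrt(349) and -7/10 + (1/10)*sqrt(349).
The radius of convergence is the smallest modulus among the singular points: -7/10 + (1/10)*sqrt(349).
The factor j**2 - 7*j/5 - 3 splits as (j - a)(j - a') with a = 7/10 - (1/10)*sqrt(349), a' = 7/10 + (1/10)*sqrt(349). At the order-3 pole a set g(j) = (j - a)^3*f(j) = [3/7] / (j - a')^3.
Order-3 pole: residue = g''(a)/2; g''(7/10 - (1/10)*sqrt(349)) = -(112500/297559843)*sqrt(349), so the residue is -(56250/297559843)*sqrt(349).
The factor j**2 - 7*j/5 - 3 splits as (j - a)(j - a') with a = 7/10 + (1/10)*sqrt(349), a' = 7/10 - (1/10)*sqrt(349). At the order-3 pole a set g(j) = (j - a)^3*f(j) = [3/7] / (j - a')^3.
Order-3 pole: residue = g''(a)/2; g''(7/10 + (1/10)*sqrt(349)) = (112500/297559843)*sqrt(349), so the residue is (56250/297559843)*sqrt(349).
List the singular points by increasing real part (a conjugate pair: the negative imaginary part first).

Radius of convergence at 0: -7/10 + (1/10)*sqrt(349).
At 7/10 - (1/10)*sqrt(349): a pole of order 3; residue -(56250/297559843)*sqrt(349).
At 7/10 + (1/10)*sqrt(349): a pole of order 3; residue (56250/297559843)*sqrt(349).


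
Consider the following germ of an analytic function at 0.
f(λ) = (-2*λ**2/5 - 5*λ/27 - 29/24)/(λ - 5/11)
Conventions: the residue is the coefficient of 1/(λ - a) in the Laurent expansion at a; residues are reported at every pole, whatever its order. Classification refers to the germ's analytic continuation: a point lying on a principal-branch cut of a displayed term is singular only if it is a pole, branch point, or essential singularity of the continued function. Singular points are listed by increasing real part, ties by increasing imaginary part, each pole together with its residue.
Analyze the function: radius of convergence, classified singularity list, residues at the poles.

Radius of convergence at 0: 5/11.
At 5/11: a pole of order 1; residue -35941/26136.

Denominator factor (λ - 5/11): pole of order 1 at 5/11, modulus 5/11.
The radius of convergence is the smallest modulus among the singular points: 5/11.
At the order-1 pole 5/11 set g(λ) = (λ - (5/11))*f(λ) = -2*λ**2/5 - 5*λ/27 - 29/24.
Simple pole: residue = g(a) at a = 5/11, which is -35941/26136.


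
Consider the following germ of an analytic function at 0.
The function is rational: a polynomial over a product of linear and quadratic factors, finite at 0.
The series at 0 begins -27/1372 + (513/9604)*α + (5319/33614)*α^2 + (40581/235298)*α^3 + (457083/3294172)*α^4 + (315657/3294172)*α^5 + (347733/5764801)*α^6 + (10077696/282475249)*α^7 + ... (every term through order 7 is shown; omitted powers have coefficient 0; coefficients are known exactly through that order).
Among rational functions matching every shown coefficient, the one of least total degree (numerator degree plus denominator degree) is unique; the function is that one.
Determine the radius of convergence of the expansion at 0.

No rational of total degree below 5 reproduces all 8 coefficients; solving the [2/3] Pade equations on them gives f(α) = (-α**2 - α + 1/4)/(α - 7/3)**3, whose expansion matches every shown term.
Denominator factor (α - 7/3)^3: pole of order 3 at 7/3, modulus 7/3.
The radius of convergence is the smallest modulus among the singular points: 7/3.

The radius of convergence is 7/3.


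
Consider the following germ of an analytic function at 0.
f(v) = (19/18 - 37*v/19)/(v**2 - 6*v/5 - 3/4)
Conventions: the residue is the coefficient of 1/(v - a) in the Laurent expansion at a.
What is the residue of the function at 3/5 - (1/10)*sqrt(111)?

The residue is -37/38 + (193/37962)*sqrt(111).

The factor v**2 - 6*v/5 - 3/4 splits as (v - a)(v - a') with a = 3/5 - (1/10)*sqrt(111), a' = 3/5 + (1/10)*sqrt(111). At the order-1 pole a set g(v) = (v - a)*f(v) = [19/18 - 37*v/19] / (v - a').
Simple pole: residue = g(a) at a = 3/5 - (1/10)*sqrt(111), which is -37/38 + (193/37962)*sqrt(111).


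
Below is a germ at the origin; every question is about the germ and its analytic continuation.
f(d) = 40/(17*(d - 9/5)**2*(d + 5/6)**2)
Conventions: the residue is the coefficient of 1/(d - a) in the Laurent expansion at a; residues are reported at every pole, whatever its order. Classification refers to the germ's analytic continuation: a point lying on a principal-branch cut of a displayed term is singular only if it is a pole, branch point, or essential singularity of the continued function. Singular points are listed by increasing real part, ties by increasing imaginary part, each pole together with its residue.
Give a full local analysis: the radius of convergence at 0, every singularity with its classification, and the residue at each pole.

Radius of convergence at 0: 5/6.
At -5/6: a pole of order 2; residue 2160000/8381663.
At 9/5: a pole of order 2; residue -2160000/8381663.

Denominator factor (d - 9/5)^2: pole of order 2 at 9/5, modulus 9/5.
Denominator factor (d + 5/6)^2: pole of order 2 at -5/6, modulus 5/6.
The radius of convergence is the smallest modulus among the singular points: 5/6.
At the order-2 pole -5/6 set g(d) = (d - (-5/6))^2*f(d) = 40/(17*(d - 9/5)**2).
Order-2 pole: residue = g'(a); g'(-5/6) = 2160000/8381663, so the residue is 2160000/8381663.
At the order-2 pole 9/5 set g(d) = (d - (9/5))^2*f(d) = 40/(17*(d + 5/6)**2).
Order-2 pole: residue = g'(a); g'(9/5) = -2160000/8381663, so the residue is -2160000/8381663.
List the singular points by increasing real part (a conjugate pair: the negative imaginary part first).


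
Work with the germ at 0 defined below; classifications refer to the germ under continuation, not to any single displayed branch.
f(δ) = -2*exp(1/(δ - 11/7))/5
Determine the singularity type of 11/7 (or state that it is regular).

The exponent 1/(δ - (11/7)) has a pole at 11/7, so exp(1/(δ - (11/7))) takes every nonzero value near it: an essential singularity (not a pole of any order).

The point is an essential singularity.


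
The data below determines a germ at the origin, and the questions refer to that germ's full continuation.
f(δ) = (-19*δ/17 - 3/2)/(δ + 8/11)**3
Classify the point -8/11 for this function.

The denominator factor δ + 8/11 vanishes at -8/11 and appears to the power 3; the numerator there equals -257/374, nonzero, and no other factor vanishes.
Hence a pole whose order is the multiplicity, 3.

The point is a pole of order 3.


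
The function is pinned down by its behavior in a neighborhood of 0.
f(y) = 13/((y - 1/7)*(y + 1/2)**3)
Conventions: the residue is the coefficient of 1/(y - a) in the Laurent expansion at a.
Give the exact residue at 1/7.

The residue is 35672/729.

At the order-1 pole 1/7 set g(y) = (y - (1/7))*f(y) = 13/(y + 1/2)**3.
Simple pole: residue = g(a) at a = 1/7, which is 35672/729.


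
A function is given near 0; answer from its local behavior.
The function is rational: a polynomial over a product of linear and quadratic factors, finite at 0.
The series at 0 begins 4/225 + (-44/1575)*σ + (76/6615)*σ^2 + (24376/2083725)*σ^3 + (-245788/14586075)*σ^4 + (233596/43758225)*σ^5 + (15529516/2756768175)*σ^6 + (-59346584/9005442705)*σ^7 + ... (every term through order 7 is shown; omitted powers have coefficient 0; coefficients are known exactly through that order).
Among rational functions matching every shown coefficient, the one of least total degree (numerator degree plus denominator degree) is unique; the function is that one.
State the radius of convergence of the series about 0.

No rational of total degree below 6 reproduces all 8 coefficients; solving the [0/6] Pade equations on them gives f(σ) = 12/(25*(σ**2 + 11*σ/7 + 3)**3), whose expansion matches every shown term.
Denominator factor (σ**2 + 11*σ/7 + 3)^3: discriminant -467/49, complex-conjugate roots (-11/14) + ((1/14)*sqrt(467))*i and (-11/14) - ((1/14)*sqrt(467))*i; poles of order 3, moduli sqrt(3) and sqrt(3).
The radius of convergence is the smallest modulus among the singular points: sqrt(3).

The radius of convergence is sqrt(3).


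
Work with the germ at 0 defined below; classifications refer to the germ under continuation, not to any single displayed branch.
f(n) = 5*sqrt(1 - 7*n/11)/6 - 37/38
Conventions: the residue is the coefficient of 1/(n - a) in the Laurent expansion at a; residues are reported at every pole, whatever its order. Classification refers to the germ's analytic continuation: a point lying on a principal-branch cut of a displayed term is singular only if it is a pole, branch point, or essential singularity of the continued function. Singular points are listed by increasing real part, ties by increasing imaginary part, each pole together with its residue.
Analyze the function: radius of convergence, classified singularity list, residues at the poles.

Radius of convergence at 0: 11/7.
At 11/7: an algebraic (square-root) branch point.

Branch term (5/6)*sqrt(1 - n/(11/7)): its argument vanishes at n = 11/7, a square-root branch point, modulus 11/7.
The radius of convergence is the smallest modulus among the singular points: 11/7.


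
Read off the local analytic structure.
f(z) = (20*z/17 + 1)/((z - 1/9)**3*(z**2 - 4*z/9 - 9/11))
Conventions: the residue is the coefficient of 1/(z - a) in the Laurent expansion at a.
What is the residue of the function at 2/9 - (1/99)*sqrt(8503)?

The factor z**2 - 4*z/9 - 9/11 splits as (z - a)(z - a') with a = 2/9 - (1/99)*sqrt(8503), a' = 2/9 + (1/99)*sqrt(8503). At the order-1 pole a set g(z) = (z - a)*f(z) = [(20*z/17 + 1)/(z - 1/9)**3] / (z - a').
Simple pole: residue = g(a) at a = 2/9 - (1/99)*sqrt(8503), which is 177982893/278580088 - (65638485/12667200472)*sqrt(8503).

The residue is 177982893/278580088 - (65638485/12667200472)*sqrt(8503).


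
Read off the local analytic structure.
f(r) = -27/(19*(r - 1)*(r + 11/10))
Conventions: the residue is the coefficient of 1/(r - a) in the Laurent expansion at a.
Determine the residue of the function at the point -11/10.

At the order-1 pole -11/10 set g(r) = (r - (-11/10))*f(r) = -27/(19*(r - 1)).
Simple pole: residue = g(a) at a = -11/10, which is 90/133.

The residue is 90/133.


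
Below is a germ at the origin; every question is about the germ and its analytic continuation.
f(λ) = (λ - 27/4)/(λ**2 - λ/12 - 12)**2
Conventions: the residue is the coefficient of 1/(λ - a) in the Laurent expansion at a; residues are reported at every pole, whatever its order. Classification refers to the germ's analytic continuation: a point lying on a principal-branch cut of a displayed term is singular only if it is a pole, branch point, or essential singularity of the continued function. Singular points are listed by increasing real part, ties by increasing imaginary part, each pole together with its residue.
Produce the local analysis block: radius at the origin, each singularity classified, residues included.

Denominator factor (λ**2 - λ/12 - 12)^2: discriminant 6913/144, real irrational roots 1/24 + (1/24)*sqrt(6913) and 1/24 - (1/24)*sqrt(6913); poles of order 2, moduli 1/24 + (1/24)*sqrt(6913) and -1/24 + (1/24)*sqrt(6913).
The radius of convergence is the smallest modulus among the singular points: -1/24 + (1/24)*sqrt(6913).
The factor λ**2 - λ/12 - 12 splits as (λ - a)(λ - a') with a = 1/24 - (1/24)*sqrt(6913), a' = 1/24 + (1/24)*sqrt(6913). At the order-2 pole a set g(λ) = (λ - a)^2*f(λ) = [λ - 27/4] / (λ - a')^2.
Order-2 pole: residue = g'(a); g'(1/24 - (1/24)*sqrt(6913)) = -(23184/47789569)*sqrt(6913), so the residue is -(23184/47789569)*sqrt(6913).
The factor λ**2 - λ/12 - 12 splits as (λ - a)(λ - a') with a = 1/24 + (1/24)*sqrt(6913), a' = 1/24 - (1/24)*sqrt(6913). At the order-2 pole a set g(λ) = (λ - a)^2*f(λ) = [λ - 27/4] / (λ - a')^2.
Order-2 pole: residue = g'(a); g'(1/24 + (1/24)*sqrt(6913)) = (23184/47789569)*sqrt(6913), so the residue is (23184/47789569)*sqrt(6913).
List the singular points by increasing real part (a conjugate pair: the negative imaginary part first).

Radius of convergence at 0: -1/24 + (1/24)*sqrt(6913).
At 1/24 - (1/24)*sqrt(6913): a pole of order 2; residue -(23184/47789569)*sqrt(6913).
At 1/24 + (1/24)*sqrt(6913): a pole of order 2; residue (23184/47789569)*sqrt(6913).


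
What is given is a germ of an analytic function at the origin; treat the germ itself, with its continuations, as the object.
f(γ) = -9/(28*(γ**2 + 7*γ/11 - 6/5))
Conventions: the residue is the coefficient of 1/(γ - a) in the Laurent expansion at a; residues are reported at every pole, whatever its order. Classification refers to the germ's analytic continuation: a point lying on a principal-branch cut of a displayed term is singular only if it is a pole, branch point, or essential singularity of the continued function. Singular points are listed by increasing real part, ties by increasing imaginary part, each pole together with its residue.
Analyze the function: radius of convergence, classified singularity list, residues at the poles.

Denominator factor (γ**2 + 7*γ/11 - 6/5): discriminant 3149/605, real irrational roots -7/22 + (1/110)*sqrt(15745) and -7/22 - (1/110)*sqrt(15745); poles of order 1, moduli -7/22 + (1/110)*sqrt(15745) and 7/22 + (1/110)*sqrt(15745).
The radius of convergence is the smallest modulus among the singular points: -7/22 + (1/110)*sqrt(15745).
The factor γ**2 + 7*γ/11 - 6/5 splits as (γ - a)(γ - a') with a = -7/22 - (1/110)*sqrt(15745), a' = -7/22 + (1/110)*sqrt(15745). At the order-1 pole a set g(γ) = (γ - a)*f(γ) = [-9/28] / (γ - a').
Simple pole: residue = g(a) at a = -7/22 - (1/110)*sqrt(15745), which is (99/88172)*sqrt(15745).
The factor γ**2 + 7*γ/11 - 6/5 splits as (γ - a)(γ - a') with a = -7/22 + (1/110)*sqrt(15745), a' = -7/22 - (1/110)*sqrt(15745). At the order-1 pole a set g(γ) = (γ - a)*f(γ) = [-9/28] / (γ - a').
Simple pole: residue = g(a) at a = -7/22 + (1/110)*sqrt(15745), which is -(99/88172)*sqrt(15745).
List the singular points by increasing real part (a conjugate pair: the negative imaginary part first).

Radius of convergence at 0: -7/22 + (1/110)*sqrt(15745).
At -7/22 - (1/110)*sqrt(15745): a pole of order 1; residue (99/88172)*sqrt(15745).
At -7/22 + (1/110)*sqrt(15745): a pole of order 1; residue -(99/88172)*sqrt(15745).


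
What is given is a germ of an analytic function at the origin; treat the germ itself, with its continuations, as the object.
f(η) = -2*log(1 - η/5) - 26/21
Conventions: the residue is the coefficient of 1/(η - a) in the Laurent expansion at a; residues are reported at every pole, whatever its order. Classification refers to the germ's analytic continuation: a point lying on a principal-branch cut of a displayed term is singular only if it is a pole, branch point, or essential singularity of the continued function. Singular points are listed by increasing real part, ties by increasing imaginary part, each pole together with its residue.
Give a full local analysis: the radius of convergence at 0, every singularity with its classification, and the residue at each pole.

Branch term (-2)*log(1 - η/(5)): its argument vanishes at η = 5, a logarithmic branch point, modulus 5.
The radius of convergence is the smallest modulus among the singular points: 5.

Radius of convergence at 0: 5.
At 5: a logarithmic branch point.
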